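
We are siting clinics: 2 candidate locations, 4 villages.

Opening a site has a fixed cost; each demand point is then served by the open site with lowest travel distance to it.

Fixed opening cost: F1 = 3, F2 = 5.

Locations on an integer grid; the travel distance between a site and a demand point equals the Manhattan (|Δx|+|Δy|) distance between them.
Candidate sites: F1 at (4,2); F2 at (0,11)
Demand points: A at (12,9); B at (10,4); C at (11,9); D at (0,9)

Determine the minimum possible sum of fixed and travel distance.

Open {F1, F2}: assign each demand point to its cheapest open site.
  A→F2 14, B→F1 8, C→F2 13, D→F2 2
  travel distance 37, fixed 8 → total 45.
Compare {F1}: travel distance 48 + fixed 3 = 51.
Compare {F2}: travel distance 46 + fixed 5 = 51.

45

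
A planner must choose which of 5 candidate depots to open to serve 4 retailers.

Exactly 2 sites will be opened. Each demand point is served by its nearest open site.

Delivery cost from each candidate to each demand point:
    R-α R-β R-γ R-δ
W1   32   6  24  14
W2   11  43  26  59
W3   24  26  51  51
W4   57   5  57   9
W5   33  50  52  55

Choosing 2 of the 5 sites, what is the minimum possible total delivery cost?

51

Open {W2, W4}.
  R-α→W2 11, R-β→W4 5, R-γ→W2 26, R-δ→W4 9  ⇒ total 51.
Compare {W1, W2}: total 55.
Compare {W1, W3}: total 68.
No size-2 selection does better; minimum is 51.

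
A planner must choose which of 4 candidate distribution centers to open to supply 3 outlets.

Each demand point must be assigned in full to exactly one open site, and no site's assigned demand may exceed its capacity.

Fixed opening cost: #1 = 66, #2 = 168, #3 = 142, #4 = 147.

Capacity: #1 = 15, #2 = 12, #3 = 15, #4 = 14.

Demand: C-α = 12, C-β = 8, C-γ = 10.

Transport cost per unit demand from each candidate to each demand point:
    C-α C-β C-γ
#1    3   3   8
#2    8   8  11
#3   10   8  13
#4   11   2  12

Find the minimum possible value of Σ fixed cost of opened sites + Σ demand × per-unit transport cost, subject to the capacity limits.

537

Open {#1, #3, #4}; cheapest assignment that respects the capacities:
  #1 (cap 15, load 12): C-α — cost 12×3 = 36
  #3 (cap 15, load 10): C-γ — cost 10×13 = 130
  #4 (cap 14, load 8): C-β — cost 8×2 = 16
  Shipping 182, fixed 355 → total 537.
  Any other capacity-feasible assignment to {#1, #3, #4} ships for at least 182.
Compare {#1, #2, #4}: its best feasible assignment gives total 543.
Compare {#1, #2, #3}: its best feasible assignment gives total 586.
Every other set of open sites that can feasibly serve all demand totals ≥ 543 even under its best assignment. Minimum: 537.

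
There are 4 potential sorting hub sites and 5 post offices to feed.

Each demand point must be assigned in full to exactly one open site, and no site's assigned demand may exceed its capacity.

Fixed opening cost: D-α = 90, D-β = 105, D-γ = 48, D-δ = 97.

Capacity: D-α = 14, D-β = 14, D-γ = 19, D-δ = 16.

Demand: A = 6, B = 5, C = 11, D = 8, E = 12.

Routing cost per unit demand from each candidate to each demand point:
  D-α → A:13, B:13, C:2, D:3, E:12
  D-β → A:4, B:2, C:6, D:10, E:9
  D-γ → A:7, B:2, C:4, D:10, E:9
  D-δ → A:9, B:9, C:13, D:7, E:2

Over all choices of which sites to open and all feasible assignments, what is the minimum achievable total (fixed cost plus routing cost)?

413

Open {D-α, D-γ, D-δ}; cheapest assignment that respects the capacities:
  D-α (cap 14, load 11): C — cost 11×2 = 22
  D-γ (cap 19, load 19): A, B, D — cost 6×7 + 5×2 + 8×10 = 132
  D-δ (cap 16, load 12): E — cost 12×2 = 24
  Shipping 178, fixed 235 → total 413.
  Any other capacity-feasible assignment to {D-α, D-γ, D-δ} ships for at least 178.
Compare {D-β, D-γ, D-δ}: its best feasible assignment gives total 432.
Compare {D-α, D-β, D-γ, D-δ}: its best feasible assignment gives total 466.
Every other set of open sites that can feasibly serve all demand totals ≥ 432 even under its best assignment. Minimum: 413.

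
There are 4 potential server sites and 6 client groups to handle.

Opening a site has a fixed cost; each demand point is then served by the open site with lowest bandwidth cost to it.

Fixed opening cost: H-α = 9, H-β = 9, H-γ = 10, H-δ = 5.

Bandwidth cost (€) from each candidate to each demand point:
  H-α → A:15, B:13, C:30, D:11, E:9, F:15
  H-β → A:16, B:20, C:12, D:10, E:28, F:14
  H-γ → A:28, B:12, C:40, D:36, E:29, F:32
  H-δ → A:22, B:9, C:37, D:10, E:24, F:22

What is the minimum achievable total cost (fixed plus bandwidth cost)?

91

Open {H-α, H-β}: assign each demand point to its cheapest open site.
  A→H-α 15, B→H-α 13, C→H-β 12, D→H-β 10, E→H-α 9, F→H-β 14
  bandwidth cost 73, fixed 18 → total 91.
Compare {H-α, H-β, H-δ}: bandwidth cost 69 + fixed 23 = 92.
Compare {H-β, H-δ}: bandwidth cost 85 + fixed 14 = 99.
Compare {H-α, H-β, H-γ}: bandwidth cost 72 + fixed 28 = 100.
All other subsets cost ≥ 92. Minimum total cost: 91.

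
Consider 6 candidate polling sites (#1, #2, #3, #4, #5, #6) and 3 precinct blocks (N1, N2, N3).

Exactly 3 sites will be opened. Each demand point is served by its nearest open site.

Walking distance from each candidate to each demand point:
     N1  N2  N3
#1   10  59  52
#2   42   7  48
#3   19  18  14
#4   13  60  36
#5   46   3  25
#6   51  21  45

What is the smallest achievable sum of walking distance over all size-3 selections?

27

Open {#1, #3, #5}.
  N1→#1 10, N2→#5 3, N3→#3 14  ⇒ total 27.
Compare {#3, #4, #5}: total 30.
Compare {#1, #2, #3}: total 31.
No size-3 selection does better; minimum is 27.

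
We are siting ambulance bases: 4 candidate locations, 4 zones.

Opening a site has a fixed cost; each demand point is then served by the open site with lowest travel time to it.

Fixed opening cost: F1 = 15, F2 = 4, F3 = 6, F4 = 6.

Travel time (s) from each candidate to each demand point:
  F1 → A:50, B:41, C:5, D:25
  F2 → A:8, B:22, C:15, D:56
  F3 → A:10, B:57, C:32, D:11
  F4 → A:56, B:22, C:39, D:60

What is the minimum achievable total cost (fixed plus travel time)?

66

Open {F2, F3}: assign each demand point to its cheapest open site.
  A→F2 8, B→F2 22, C→F2 15, D→F3 11
  travel time 56, fixed 10 → total 66.
Compare {F1, F2, F3}: travel time 46 + fixed 25 = 71.
Compare {F2, F3, F4}: travel time 56 + fixed 16 = 72.
Compare {F1, F3, F4}: travel time 48 + fixed 27 = 75.
All other subsets cost ≥ 71. Minimum total cost: 66.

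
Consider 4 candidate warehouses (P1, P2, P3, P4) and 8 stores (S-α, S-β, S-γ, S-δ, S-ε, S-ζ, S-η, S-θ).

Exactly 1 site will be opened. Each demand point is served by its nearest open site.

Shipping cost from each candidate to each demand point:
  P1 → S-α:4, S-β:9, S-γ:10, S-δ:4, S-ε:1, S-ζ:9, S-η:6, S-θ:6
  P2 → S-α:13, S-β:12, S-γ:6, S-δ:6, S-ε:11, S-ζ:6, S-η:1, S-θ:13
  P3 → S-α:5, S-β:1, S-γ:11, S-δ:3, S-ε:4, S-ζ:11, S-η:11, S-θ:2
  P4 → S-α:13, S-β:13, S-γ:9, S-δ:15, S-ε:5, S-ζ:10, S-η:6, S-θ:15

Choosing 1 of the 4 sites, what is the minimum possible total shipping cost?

48

Open {P3}.
  S-α→P3 5, S-β→P3 1, S-γ→P3 11, S-δ→P3 3, S-ε→P3 4, S-ζ→P3 11, S-η→P3 11, S-θ→P3 2  ⇒ total 48.
Compare {P1}: total 49.
Compare {P2}: total 68.
No size-1 selection does better; minimum is 48.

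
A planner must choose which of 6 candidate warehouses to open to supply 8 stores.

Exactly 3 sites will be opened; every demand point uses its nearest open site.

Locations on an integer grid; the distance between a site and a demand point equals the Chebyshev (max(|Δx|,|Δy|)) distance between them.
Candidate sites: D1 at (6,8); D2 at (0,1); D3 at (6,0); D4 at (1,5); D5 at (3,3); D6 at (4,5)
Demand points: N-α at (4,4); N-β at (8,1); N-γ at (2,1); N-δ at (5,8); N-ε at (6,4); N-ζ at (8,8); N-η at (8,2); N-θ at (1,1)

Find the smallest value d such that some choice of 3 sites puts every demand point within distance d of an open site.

Open {D1, D3, D5}.
  Farthest demand point is N-ε at distance 3 (to D5); all others are ≤ 3.
With {D1, D2, D3} the worst case is 4.
With {D1, D2, D6} the worst case is 4.
No size-3 selection achieves below 3.

3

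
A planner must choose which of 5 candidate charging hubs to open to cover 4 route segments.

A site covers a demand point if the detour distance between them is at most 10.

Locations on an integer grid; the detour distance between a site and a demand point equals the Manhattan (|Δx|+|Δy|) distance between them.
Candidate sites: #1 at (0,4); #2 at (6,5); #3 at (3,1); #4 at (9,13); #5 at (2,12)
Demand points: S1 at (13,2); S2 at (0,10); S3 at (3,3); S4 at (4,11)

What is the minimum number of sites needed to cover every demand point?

Coverage sets (demand points within 10 of each site):
  #1: {S2, S3}
  #2: {S1, S3, S4}
  #3: {S3}
  #4: {S4}
  #5: {S2, S3, S4}
No single site covers all 4 demand points.
But {#1, #2} covers everything, so the minimum is 2.

2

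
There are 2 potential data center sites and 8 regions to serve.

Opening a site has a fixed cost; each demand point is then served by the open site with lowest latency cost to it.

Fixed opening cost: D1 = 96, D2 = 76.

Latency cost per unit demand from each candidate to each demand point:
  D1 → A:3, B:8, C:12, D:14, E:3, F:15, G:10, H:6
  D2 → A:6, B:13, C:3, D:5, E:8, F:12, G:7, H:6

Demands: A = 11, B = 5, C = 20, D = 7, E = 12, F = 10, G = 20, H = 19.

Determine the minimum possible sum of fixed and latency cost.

750

Open {D1, D2}: assign each demand point to its cheapest open site.
  A→D1 11×3=33, B→D1 5×8=40, C→D2 20×3=60, D→D2 7×5=35, E→D1 12×3=36, F→D2 10×12=120, G→D2 20×7=140, H→D1 19×6=114
  latency cost 578, fixed 172 → total 750.
Compare {D2}: latency cost 696 + fixed 76 = 772.
Compare {D1}: latency cost 911 + fixed 96 = 1007.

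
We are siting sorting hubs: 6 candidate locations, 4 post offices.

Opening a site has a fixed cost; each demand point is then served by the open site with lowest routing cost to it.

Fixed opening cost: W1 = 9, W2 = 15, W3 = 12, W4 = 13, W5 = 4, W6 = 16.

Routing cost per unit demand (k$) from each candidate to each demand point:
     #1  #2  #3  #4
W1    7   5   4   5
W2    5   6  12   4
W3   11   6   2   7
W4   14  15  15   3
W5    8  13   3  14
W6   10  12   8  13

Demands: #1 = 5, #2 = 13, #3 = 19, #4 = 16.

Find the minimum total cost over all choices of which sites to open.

Open {W1, W3, W4}: assign each demand point to its cheapest open site.
  #1→W1 5×7=35, #2→W1 13×5=65, #3→W3 19×2=38, #4→W4 16×3=48
  routing cost 186, fixed 34 → total 220.
Compare {W1, W3, W4, W5}: routing cost 186 + fixed 38 = 224.
Compare {W1, W2, W3, W4}: routing cost 176 + fixed 49 = 225.
Compare {W1, W2, W3}: routing cost 192 + fixed 36 = 228.
All other subsets cost ≥ 224. Minimum total cost: 220.

220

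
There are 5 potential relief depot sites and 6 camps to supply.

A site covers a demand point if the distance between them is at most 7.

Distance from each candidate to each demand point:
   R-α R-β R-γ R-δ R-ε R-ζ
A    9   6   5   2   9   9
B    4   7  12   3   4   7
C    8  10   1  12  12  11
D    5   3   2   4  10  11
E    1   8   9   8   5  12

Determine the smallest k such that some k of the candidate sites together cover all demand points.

2

Coverage sets (demand points within 7 of each site):
  A: {R-β, R-γ, R-δ}
  B: {R-α, R-β, R-δ, R-ε, R-ζ}
  C: {R-γ}
  D: {R-α, R-β, R-γ, R-δ}
  E: {R-α, R-ε}
No single site covers all 6 demand points.
But {A, B} covers everything, so the minimum is 2.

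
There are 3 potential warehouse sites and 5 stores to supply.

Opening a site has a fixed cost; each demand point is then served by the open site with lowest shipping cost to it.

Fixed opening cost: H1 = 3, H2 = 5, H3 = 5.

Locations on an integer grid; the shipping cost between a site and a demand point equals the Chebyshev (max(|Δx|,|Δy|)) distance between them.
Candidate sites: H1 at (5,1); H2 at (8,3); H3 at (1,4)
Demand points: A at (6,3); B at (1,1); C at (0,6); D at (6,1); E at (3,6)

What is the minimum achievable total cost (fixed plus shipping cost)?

18

Open {H1, H3}: assign each demand point to its cheapest open site.
  A→H1 2, B→H3 3, C→H3 2, D→H1 1, E→H3 2
  shipping cost 10, fixed 8 → total 18.
Compare {H1}: shipping cost 17 + fixed 3 = 20.
Compare {H2, H3}: shipping cost 11 + fixed 10 = 21.
Compare {H3}: shipping cost 17 + fixed 5 = 22.
All other subsets cost ≥ 20. Minimum total cost: 18.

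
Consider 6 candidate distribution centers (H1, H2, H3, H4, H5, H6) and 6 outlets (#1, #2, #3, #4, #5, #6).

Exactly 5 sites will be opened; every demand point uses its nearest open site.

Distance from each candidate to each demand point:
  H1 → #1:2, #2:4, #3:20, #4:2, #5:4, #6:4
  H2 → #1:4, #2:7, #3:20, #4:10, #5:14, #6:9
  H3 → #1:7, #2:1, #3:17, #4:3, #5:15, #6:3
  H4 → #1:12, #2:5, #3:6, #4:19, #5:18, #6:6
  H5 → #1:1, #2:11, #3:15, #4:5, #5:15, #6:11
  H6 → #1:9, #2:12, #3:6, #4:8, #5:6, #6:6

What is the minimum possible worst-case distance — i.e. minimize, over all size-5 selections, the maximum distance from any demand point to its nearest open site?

6

Open {H1, H2, H3, H4, H5}.
  Farthest demand point is #3 at distance 6 (to H4); all others are ≤ 6.
With {H1, H2, H3, H4, H6} the worst case is 6.
With {H1, H2, H3, H5, H6} the worst case is 6.
No size-5 selection achieves below 6.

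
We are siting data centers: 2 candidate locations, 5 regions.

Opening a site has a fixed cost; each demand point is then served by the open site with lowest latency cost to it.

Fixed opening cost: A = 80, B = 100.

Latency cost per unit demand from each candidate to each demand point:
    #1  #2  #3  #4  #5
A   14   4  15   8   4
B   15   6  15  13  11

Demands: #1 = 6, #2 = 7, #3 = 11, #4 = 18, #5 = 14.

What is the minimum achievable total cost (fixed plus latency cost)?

557

Open {A}: assign each demand point to its cheapest open site.
  #1→A 6×14=84, #2→A 7×4=28, #3→A 11×15=165, #4→A 18×8=144, #5→A 14×4=56
  latency cost 477, fixed 80 → total 557.
Compare {A, B}: latency cost 477 + fixed 180 = 657.
Compare {B}: latency cost 685 + fixed 100 = 785.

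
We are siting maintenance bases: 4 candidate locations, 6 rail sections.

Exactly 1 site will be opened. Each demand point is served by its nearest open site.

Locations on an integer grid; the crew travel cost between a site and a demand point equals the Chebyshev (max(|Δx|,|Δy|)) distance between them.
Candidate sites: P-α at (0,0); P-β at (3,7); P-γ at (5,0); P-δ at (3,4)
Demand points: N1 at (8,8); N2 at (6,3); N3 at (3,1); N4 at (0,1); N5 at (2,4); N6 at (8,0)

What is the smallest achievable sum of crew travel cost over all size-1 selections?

Open {P-δ}.
  N1→P-δ 5, N2→P-δ 3, N3→P-δ 3, N4→P-δ 3, N5→P-δ 1, N6→P-δ 5  ⇒ total 20.
Compare {P-γ}: total 25.
Compare {P-α}: total 30.
No size-1 selection does better; minimum is 20.

20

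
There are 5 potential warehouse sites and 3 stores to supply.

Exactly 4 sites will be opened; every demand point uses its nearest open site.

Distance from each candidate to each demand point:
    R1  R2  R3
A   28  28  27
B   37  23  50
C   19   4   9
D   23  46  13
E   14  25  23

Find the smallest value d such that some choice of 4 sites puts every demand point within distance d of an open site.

14

Open {A, B, C, E}.
  Farthest demand point is R1 at distance 14 (to E); all others are ≤ 14.
With {A, C, D, E} the worst case is 14.
With {B, C, D, E} the worst case is 14.
No size-4 selection achieves below 14.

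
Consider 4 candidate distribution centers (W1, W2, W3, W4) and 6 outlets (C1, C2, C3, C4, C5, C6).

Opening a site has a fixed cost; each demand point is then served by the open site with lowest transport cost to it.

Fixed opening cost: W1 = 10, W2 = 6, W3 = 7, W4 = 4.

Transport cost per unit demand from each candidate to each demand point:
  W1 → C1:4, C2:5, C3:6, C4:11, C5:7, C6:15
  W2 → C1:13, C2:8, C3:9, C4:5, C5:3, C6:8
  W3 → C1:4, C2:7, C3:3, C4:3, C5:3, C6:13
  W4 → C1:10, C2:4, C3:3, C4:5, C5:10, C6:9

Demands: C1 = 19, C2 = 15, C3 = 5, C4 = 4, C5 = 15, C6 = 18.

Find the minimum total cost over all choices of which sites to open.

Open {W2, W3, W4}: assign each demand point to its cheapest open site.
  C1→W3 19×4=76, C2→W4 15×4=60, C3→W3 5×3=15, C4→W3 4×3=12, C5→W2 15×3=45, C6→W2 18×8=144
  transport cost 352, fixed 17 → total 369.
Compare {W1, W2, W3, W4}: transport cost 352 + fixed 27 = 379.
Compare {W1, W2, W4}: transport cost 360 + fixed 20 = 380.
Compare {W3, W4}: transport cost 370 + fixed 11 = 381.
All other subsets cost ≥ 379. Minimum total cost: 369.

369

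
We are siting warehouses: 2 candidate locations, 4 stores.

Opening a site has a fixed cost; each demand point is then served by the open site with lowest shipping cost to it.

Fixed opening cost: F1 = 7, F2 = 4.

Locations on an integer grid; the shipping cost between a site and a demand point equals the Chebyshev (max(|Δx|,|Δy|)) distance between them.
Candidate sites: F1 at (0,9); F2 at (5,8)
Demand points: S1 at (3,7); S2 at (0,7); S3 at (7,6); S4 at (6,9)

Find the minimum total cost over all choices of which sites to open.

Open {F2}: assign each demand point to its cheapest open site.
  S1→F2 2, S2→F2 5, S3→F2 2, S4→F2 1
  shipping cost 10, fixed 4 → total 14.
Compare {F1, F2}: shipping cost 7 + fixed 11 = 18.
Compare {F1}: shipping cost 18 + fixed 7 = 25.

14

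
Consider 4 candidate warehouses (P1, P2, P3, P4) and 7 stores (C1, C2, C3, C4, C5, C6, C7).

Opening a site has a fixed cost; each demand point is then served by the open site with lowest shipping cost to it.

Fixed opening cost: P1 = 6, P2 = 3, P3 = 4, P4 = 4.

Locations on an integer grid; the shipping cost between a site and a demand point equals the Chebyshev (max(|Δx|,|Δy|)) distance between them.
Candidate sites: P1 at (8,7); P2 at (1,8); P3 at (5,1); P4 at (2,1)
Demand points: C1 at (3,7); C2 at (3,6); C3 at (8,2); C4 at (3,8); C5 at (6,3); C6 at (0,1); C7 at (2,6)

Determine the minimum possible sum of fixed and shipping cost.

25

Open {P2, P3}: assign each demand point to its cheapest open site.
  C1→P2 2, C2→P2 2, C3→P3 3, C4→P2 2, C5→P3 2, C6→P3 5, C7→P2 2
  shipping cost 18, fixed 7 → total 25.
Compare {P2, P3, P4}: shipping cost 15 + fixed 11 = 26.
Compare {P2, P4}: shipping cost 20 + fixed 7 = 27.
Compare {P2}: shipping cost 27 + fixed 3 = 30.
All other subsets cost ≥ 26. Minimum total cost: 25.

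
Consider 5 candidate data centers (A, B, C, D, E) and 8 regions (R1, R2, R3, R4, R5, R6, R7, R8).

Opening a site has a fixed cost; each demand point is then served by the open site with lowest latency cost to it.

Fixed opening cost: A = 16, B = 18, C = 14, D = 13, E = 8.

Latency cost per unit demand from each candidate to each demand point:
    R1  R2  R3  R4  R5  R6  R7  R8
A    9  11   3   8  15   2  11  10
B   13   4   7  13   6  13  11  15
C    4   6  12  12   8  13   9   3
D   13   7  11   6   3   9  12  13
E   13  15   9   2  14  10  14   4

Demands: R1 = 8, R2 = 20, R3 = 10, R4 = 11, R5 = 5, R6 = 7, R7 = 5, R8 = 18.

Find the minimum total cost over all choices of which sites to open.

361

Open {A, B, C, D, E}: assign each demand point to its cheapest open site.
  R1→C 8×4=32, R2→B 20×4=80, R3→A 10×3=30, R4→E 11×2=22, R5→D 5×3=15, R6→A 7×2=14, R7→C 5×9=45, R8→C 18×3=54
  latency cost 292, fixed 69 → total 361.
Compare {A, B, C, E}: latency cost 307 + fixed 56 = 363.
Compare {A, C, D, E}: latency cost 332 + fixed 51 = 383.
Compare {A, C, E}: latency cost 357 + fixed 38 = 395.
All other subsets cost ≥ 363. Minimum total cost: 361.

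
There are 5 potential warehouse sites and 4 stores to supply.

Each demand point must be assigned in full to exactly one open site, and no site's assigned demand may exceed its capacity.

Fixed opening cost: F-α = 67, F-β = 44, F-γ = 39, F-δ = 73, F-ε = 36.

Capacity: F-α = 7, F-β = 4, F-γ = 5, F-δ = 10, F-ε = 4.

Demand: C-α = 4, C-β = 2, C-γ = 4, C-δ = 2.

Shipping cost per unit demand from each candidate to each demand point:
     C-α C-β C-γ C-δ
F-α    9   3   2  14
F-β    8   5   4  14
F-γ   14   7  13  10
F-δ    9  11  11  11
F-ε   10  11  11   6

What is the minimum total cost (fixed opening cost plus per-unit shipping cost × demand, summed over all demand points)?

205

Open {F-α, F-β, F-ε}; cheapest assignment that respects the capacities:
  F-α (cap 7, load 6): C-β, C-γ — cost 2×3 + 4×2 = 14
  F-β (cap 4, load 4): C-α — cost 4×8 = 32
  F-ε (cap 4, load 2): C-δ — cost 2×6 = 12
  Shipping 58, fixed 147 → total 205.
  Any other capacity-feasible assignment to {F-α, F-β, F-ε} ships for at least 58.
Compare {F-β, F-γ, F-ε}: its best feasible assignment gives total 209.
Compare {F-α, F-δ}: its best feasible assignment gives total 212.
Every other set of open sites that can feasibly serve all demand totals ≥ 209 even under its best assignment. Minimum: 205.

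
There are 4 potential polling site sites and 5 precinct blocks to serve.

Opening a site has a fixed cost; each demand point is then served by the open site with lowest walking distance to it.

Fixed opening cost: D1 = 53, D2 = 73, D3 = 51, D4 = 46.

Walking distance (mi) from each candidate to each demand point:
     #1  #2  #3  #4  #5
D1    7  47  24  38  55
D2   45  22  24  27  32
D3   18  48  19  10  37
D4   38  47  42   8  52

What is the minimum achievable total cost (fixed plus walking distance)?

Open {D3}: assign each demand point to its cheapest open site.
  #1→D3 18, #2→D3 48, #3→D3 19, #4→D3 10, #5→D3 37
  walking distance 132, fixed 51 → total 183.
Compare {D2}: walking distance 150 + fixed 73 = 223.
Compare {D1}: walking distance 171 + fixed 53 = 224.
Compare {D1, D3}: walking distance 120 + fixed 104 = 224.
All other subsets cost ≥ 223. Minimum total cost: 183.

183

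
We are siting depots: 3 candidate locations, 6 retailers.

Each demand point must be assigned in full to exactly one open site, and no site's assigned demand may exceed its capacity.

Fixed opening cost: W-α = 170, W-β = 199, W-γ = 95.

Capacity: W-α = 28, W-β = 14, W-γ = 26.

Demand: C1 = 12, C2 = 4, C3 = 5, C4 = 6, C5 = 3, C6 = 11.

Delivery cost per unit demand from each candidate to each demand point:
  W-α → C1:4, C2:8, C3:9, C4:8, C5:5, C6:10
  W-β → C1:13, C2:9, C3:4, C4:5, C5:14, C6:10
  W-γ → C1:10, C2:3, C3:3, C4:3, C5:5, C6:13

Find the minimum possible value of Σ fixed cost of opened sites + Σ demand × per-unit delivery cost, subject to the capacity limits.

Open {W-α, W-γ}; cheapest assignment that respects the capacities:
  W-α (cap 28, load 26): C1, C5, C6 — cost 12×4 + 3×5 + 11×10 = 173
  W-γ (cap 26, load 15): C2, C3, C4 — cost 4×3 + 5×3 + 6×3 = 45
  Shipping 218, fixed 265 → total 483.
  Any other capacity-feasible assignment to {W-α, W-γ} ships for at least 218.
Compare {W-α, W-β}: its best feasible assignment gives total 651.
Compare {W-α, W-β, W-γ}: its best feasible assignment gives total 682.
Every other set of open sites that can feasibly serve all demand totals ≥ 651 even under its best assignment. Minimum: 483.

483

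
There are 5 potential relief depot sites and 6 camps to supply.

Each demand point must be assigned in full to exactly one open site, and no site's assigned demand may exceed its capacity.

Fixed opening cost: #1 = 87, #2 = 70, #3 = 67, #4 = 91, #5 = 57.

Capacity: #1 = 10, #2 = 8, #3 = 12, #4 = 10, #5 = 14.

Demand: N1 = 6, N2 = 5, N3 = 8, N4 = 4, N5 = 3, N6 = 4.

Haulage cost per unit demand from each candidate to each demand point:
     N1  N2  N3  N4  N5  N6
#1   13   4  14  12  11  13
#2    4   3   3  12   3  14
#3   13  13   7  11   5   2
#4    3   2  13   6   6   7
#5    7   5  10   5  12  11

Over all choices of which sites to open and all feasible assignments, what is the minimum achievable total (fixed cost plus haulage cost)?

Open {#2, #3, #5}; cheapest assignment that respects the capacities:
  #2 (cap 8, load 8): N2, N5 — cost 5×3 + 3×3 = 24
  #3 (cap 12, load 12): N3, N6 — cost 8×7 + 4×2 = 64
  #5 (cap 14, load 10): N1, N4 — cost 6×7 + 4×5 = 62
  Shipping 150, fixed 194 → total 344.
  Any other capacity-feasible assignment to {#2, #3, #5} ships for at least 150.
Compare {#2, #3, #4}: its best feasible assignment gives total 358.
Compare {#3, #4, #5}: its best feasible assignment gives total 360.
Every other set of open sites that can feasibly serve all demand totals ≥ 358 even under its best assignment. Minimum: 344.

344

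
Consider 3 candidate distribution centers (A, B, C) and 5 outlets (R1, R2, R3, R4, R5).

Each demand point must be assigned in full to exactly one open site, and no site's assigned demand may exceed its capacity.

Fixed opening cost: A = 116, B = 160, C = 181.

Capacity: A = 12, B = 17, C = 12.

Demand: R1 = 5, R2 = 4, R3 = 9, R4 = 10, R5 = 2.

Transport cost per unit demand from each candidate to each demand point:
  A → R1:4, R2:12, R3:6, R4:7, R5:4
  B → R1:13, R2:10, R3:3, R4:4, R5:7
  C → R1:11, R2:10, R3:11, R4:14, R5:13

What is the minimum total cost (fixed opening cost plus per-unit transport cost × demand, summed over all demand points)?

Open {A, B, C}; cheapest assignment that respects the capacities:
  A (cap 12, load 11): R3, R5 — cost 9×6 + 2×4 = 62
  B (cap 17, load 14): R2, R4 — cost 4×10 + 10×4 = 80
  C (cap 12, load 5): R1 — cost 5×11 = 55
  Shipping 197, fixed 457 → total 654.
  Any other capacity-feasible assignment to {A, B, C} ships for at least 197.
Total demand is 30 and no other set of sites has combined capacity ≥ 30, so {A, B, C} is the only feasible choice of open sites. Minimum: 654.

654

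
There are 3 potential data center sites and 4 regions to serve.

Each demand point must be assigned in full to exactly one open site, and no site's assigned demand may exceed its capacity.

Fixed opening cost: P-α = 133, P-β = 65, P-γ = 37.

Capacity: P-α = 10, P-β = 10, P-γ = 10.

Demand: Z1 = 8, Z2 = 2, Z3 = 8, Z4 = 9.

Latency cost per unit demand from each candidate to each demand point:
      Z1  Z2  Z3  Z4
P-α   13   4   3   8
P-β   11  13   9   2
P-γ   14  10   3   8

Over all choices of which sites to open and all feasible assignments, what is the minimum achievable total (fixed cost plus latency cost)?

389

Open {P-α, P-β, P-γ}; cheapest assignment that respects the capacities:
  P-α (cap 10, load 10): Z1, Z2 — cost 8×13 + 2×4 = 112
  P-β (cap 10, load 9): Z4 — cost 9×2 = 18
  P-γ (cap 10, load 8): Z3 — cost 8×3 = 24
  Shipping 154, fixed 235 → total 389.
  Any other capacity-feasible assignment to {P-α, P-β, P-γ} ships for at least 154.
Total demand is 27 and no other set of sites has combined capacity ≥ 27, so {P-α, P-β, P-γ} is the only feasible choice of open sites. Minimum: 389.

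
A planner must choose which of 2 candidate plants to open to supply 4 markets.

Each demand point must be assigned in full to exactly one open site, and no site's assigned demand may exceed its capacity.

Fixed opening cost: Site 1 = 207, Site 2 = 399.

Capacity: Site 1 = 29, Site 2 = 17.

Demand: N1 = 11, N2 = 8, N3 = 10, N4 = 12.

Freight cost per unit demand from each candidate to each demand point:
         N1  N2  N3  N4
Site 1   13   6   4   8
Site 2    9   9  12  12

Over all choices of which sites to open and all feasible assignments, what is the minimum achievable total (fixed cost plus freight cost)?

Open {Site 1, Site 2}; cheapest assignment that respects the capacities:
  Site 1 (cap 29, load 29): N1, N2, N3 — cost 11×13 + 8×6 + 10×4 = 231
  Site 2 (cap 17, load 12): N4 — cost 12×12 = 144
  Shipping 375, fixed 606 → total 981.
  Any other capacity-feasible assignment to {Site 1, Site 2} ships for at least 375.
Total demand is 41 and no other set of sites has combined capacity ≥ 41, so {Site 1, Site 2} is the only feasible choice of open sites. Minimum: 981.

981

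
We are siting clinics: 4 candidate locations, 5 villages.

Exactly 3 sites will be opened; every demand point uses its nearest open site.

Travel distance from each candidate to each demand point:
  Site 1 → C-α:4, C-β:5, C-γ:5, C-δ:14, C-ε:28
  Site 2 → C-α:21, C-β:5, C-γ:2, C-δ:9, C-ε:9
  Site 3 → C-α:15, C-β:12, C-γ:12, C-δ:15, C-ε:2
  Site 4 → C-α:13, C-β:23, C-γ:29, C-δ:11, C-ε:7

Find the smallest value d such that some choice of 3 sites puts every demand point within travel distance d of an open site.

Open {Site 1, Site 2, Site 3}.
  Farthest demand point is C-δ at travel distance 9 (to Site 2); all others are ≤ 9.
With {Site 1, Site 2, Site 4} the worst case is 9.
With {Site 1, Site 3, Site 4} the worst case is 11.
No size-3 selection achieves below 9.

9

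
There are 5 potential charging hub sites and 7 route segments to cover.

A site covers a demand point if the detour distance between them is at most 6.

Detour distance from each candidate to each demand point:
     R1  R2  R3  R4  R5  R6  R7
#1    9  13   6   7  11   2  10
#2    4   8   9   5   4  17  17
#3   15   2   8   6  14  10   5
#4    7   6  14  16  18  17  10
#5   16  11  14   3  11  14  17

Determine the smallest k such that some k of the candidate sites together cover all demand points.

Coverage sets (demand points within 6 of each site):
  #1: {R3, R6}
  #2: {R1, R4, R5}
  #3: {R2, R4, R7}
  #4: {R2}
  #5: {R4}
No 2 sites suffice: every size-2 union leaves at least one demand point uncovered.
But {#1, #2, #3} covers everything, so the minimum is 3.

3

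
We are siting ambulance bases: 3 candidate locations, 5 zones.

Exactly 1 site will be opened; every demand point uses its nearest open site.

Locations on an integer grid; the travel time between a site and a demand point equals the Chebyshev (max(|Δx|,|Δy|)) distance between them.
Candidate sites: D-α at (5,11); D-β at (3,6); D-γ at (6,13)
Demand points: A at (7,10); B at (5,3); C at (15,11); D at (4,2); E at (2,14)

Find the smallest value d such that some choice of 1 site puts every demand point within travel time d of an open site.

Open {D-α}.
  Farthest demand point is C at travel time 10 (to D-α); all others are ≤ 10.
With {D-γ} the worst case is 11.
With {D-β} the worst case is 12.
No size-1 selection achieves below 10.

10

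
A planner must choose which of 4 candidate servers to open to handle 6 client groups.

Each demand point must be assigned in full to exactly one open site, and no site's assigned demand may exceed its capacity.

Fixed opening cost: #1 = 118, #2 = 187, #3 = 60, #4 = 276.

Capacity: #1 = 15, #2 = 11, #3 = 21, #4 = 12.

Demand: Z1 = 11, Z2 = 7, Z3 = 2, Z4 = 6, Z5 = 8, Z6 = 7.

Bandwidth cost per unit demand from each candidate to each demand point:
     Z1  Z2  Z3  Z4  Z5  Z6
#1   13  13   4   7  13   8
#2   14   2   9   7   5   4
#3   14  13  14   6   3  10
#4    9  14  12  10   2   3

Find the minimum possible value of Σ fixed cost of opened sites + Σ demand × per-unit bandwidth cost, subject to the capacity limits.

Open {#1, #2, #3}; cheapest assignment that respects the capacities:
  #1 (cap 15, load 13): Z1, Z3 — cost 11×13 + 2×4 = 151
  #2 (cap 11, load 7): Z2 — cost 7×2 = 14
  #3 (cap 21, load 21): Z4, Z5, Z6 — cost 6×6 + 8×3 + 7×10 = 130
  Shipping 295, fixed 365 → total 660.
  Any other capacity-feasible assignment to {#1, #2, #3} ships for at least 295.
Compare {#1, #3, #4}: its best feasible assignment gives total 768.
Compare {#2, #3, #4}: its best feasible assignment gives total 784.
Every other set of open sites that can feasibly serve all demand totals ≥ 768 even under its best assignment. Minimum: 660.

660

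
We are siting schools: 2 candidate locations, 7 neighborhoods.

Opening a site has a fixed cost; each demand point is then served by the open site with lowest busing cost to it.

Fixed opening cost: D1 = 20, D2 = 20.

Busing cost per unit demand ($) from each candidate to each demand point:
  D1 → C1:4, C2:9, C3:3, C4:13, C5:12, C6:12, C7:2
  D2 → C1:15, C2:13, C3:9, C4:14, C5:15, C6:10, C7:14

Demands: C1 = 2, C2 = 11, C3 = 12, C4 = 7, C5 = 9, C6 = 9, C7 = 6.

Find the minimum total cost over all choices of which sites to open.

482

Open {D1}: assign each demand point to its cheapest open site.
  C1→D1 2×4=8, C2→D1 11×9=99, C3→D1 12×3=36, C4→D1 7×13=91, C5→D1 9×12=108, C6→D1 9×12=108, C7→D1 6×2=12
  busing cost 462, fixed 20 → total 482.
Compare {D1, D2}: busing cost 444 + fixed 40 = 484.
Compare {D2}: busing cost 688 + fixed 20 = 708.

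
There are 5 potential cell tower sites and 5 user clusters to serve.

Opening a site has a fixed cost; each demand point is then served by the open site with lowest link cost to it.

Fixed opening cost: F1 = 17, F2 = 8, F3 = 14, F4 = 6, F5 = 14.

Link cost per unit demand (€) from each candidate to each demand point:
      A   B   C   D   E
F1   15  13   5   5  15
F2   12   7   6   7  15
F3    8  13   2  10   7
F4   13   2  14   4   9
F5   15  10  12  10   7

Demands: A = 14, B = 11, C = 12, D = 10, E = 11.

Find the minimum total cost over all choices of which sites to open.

Open {F3, F4}: assign each demand point to its cheapest open site.
  A→F3 14×8=112, B→F4 11×2=22, C→F3 12×2=24, D→F4 10×4=40, E→F3 11×7=77
  link cost 275, fixed 20 → total 295.
Compare {F2, F3, F4}: link cost 275 + fixed 28 = 303.
Compare {F3, F4, F5}: link cost 275 + fixed 34 = 309.
Compare {F1, F3, F4}: link cost 275 + fixed 37 = 312.
All other subsets cost ≥ 303. Minimum total cost: 295.

295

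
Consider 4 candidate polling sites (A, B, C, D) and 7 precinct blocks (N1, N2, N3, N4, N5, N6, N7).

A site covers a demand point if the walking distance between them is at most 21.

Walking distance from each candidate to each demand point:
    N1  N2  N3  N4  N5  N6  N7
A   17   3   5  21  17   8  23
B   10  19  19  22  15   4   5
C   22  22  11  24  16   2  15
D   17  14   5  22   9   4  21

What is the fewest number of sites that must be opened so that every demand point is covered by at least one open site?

2

Coverage sets (demand points within 21 of each site):
  A: {N1, N2, N3, N4, N5, N6}
  B: {N1, N2, N3, N5, N6, N7}
  C: {N3, N5, N6, N7}
  D: {N1, N2, N3, N5, N6, N7}
No single site covers all 7 demand points.
But {A, B} covers everything, so the minimum is 2.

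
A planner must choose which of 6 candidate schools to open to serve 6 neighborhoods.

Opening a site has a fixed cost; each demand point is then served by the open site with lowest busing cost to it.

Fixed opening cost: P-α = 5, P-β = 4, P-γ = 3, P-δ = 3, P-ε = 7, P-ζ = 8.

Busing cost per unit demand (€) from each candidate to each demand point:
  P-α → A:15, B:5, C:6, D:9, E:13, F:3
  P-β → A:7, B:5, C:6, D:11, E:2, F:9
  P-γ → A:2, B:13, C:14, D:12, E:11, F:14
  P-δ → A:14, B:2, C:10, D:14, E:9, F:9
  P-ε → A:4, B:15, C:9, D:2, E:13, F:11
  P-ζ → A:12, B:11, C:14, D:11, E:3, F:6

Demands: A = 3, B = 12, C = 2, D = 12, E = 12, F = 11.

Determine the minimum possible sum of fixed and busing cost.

145

Open {P-α, P-β, P-γ, P-δ, P-ε}: assign each demand point to its cheapest open site.
  A→P-γ 3×2=6, B→P-δ 12×2=24, C→P-α 2×6=12, D→P-ε 12×2=24, E→P-β 12×2=24, F→P-α 11×3=33
  busing cost 123, fixed 22 → total 145.
Compare {P-α, P-β, P-δ, P-ε}: busing cost 129 + fixed 19 = 148.
Compare {P-α, P-β, P-γ, P-δ, P-ε, P-ζ}: busing cost 123 + fixed 30 = 153.
Compare {P-α, P-β, P-δ, P-ε, P-ζ}: busing cost 129 + fixed 27 = 156.
All other subsets cost ≥ 148. Minimum total cost: 145.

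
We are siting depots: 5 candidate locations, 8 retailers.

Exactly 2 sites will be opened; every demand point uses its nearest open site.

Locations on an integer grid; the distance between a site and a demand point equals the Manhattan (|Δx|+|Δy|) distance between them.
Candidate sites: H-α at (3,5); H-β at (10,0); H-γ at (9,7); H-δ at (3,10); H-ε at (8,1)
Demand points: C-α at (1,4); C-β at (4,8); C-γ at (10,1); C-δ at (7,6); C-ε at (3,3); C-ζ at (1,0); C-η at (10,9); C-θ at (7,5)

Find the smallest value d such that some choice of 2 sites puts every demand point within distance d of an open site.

Open {H-α, H-γ}.
  Farthest demand point is C-γ at distance 7 (to H-γ); all others are ≤ 7.
With {H-δ, H-ε} the worst case is 8.
With {H-α, H-β} the worst case is 9.
No size-2 selection achieves below 7.

7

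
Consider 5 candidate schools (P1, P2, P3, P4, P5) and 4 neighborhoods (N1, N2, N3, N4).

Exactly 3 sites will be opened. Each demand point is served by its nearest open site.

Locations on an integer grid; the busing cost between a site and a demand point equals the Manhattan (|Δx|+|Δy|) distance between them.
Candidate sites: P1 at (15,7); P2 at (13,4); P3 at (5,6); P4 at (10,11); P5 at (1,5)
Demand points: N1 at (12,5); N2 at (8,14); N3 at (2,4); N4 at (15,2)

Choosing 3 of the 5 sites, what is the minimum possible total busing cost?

Open {P2, P4, P5}.
  N1→P2 2, N2→P4 5, N3→P5 2, N4→P2 4  ⇒ total 13.
Compare {P2, P3, P4}: total 16.
Compare {P1, P4, P5}: total 17.
No size-3 selection does better; minimum is 13.

13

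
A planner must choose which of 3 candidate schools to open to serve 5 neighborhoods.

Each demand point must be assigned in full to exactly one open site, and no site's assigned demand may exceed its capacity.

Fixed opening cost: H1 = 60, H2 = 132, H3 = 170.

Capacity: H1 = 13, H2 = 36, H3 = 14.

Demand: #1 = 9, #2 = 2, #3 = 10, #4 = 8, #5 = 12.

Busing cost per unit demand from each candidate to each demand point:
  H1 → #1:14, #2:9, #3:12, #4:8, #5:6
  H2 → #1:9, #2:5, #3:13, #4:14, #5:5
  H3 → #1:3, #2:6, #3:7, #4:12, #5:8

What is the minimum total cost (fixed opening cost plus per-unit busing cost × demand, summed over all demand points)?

Open {H1, H2}; cheapest assignment that respects the capacities:
  H1 (cap 13, load 8): #4 — cost 8×8 = 64
  H2 (cap 36, load 33): #1, #2, #3, #5 — cost 9×9 + 2×5 + 10×13 + 12×5 = 281
  Shipping 345, fixed 192 → total 537.
  Any other capacity-feasible assignment to {H1, H2} ships for at least 345.
Compare {H2, H3}: its best feasible assignment gives total 635.
Compare {H1, H2, H3}: its best feasible assignment gives total 647.
Every other set of open sites that can feasibly serve all demand totals ≥ 635 even under its best assignment. Minimum: 537.

537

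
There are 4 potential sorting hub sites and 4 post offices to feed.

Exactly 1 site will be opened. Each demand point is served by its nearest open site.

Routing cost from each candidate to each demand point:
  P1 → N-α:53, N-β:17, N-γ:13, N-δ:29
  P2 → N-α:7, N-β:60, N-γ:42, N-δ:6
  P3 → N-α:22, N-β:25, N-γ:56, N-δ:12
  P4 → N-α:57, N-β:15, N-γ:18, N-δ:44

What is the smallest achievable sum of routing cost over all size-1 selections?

112

Open {P1}.
  N-α→P1 53, N-β→P1 17, N-γ→P1 13, N-δ→P1 29  ⇒ total 112.
Compare {P2}: total 115.
Compare {P3}: total 115.
No size-1 selection does better; minimum is 112.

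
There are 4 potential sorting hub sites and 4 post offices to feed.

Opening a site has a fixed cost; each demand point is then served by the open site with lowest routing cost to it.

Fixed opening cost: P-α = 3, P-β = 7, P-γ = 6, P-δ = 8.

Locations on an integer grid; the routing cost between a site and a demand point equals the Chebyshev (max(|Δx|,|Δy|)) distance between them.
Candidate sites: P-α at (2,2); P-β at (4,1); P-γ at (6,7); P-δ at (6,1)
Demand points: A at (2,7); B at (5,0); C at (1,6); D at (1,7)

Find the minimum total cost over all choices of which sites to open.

Open {P-α}: assign each demand point to its cheapest open site.
  A→P-α 5, B→P-α 3, C→P-α 4, D→P-α 5
  routing cost 17, fixed 3 → total 20.
Compare {P-β}: routing cost 18 + fixed 7 = 25.
Compare {P-α, P-β}: routing cost 15 + fixed 10 = 25.
Compare {P-α, P-γ}: routing cost 16 + fixed 9 = 25.
All other subsets cost ≥ 25. Minimum total cost: 20.

20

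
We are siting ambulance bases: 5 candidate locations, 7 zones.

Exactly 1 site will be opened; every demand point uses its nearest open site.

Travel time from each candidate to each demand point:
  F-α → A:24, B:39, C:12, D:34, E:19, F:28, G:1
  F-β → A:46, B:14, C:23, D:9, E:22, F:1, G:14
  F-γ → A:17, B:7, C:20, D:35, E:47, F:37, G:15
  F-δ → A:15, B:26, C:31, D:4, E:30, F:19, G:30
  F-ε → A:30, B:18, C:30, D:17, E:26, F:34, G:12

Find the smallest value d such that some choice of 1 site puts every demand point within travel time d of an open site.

31

Open {F-δ}.
  Farthest demand point is C at travel time 31 (to F-δ); all others are ≤ 31.
With {F-ε} the worst case is 34.
With {F-α} the worst case is 39.
No size-1 selection achieves below 31.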